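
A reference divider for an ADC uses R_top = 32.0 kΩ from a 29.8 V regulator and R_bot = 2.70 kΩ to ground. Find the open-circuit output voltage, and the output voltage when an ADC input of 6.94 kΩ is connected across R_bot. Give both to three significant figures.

Unloaded: 2.32 V; loaded: 1.71 V

Open-circuit: V = 29.8 × 2.70/(32.0 + 2.70) = 2.32 V.
With the load, R_bot becomes R_bot‖R_L = 1.944 kΩ, so V = 29.8 × 1.944/33.94 = 1.71 V.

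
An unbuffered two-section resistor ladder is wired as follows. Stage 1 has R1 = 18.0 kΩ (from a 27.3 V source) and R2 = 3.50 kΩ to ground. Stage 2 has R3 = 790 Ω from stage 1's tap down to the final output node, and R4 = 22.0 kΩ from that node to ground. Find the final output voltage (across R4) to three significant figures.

V_out ≈ 3.80 V

Stage 2 presents R3+R4 = 22790 Ω as a load on stage 1's tap.
Stage 1's lower leg becomes R2‖(R3+R4) = 3034 Ω, so V_mid = 27.3 × 3034/21030 = 3.938 V.
Stage 2 is itself unloaded: V_out = V_mid × R4/(R3+R4) = 3.938 × 22000/22790 = 3.80 V.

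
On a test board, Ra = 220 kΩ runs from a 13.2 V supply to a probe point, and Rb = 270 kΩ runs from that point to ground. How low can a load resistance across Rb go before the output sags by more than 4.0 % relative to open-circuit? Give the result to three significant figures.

R_L(min) ≈ 2.91 MΩ

Output resistance R_th = Ra‖Rb = (220 × 270)/490.0 = 121.2 kΩ.
The fractional drop is R_th/(R_th + R_L); requiring this ≤ 0.0400 gives R_L ≥ R_th(1/0.0400 − 1) = 121.2 × 24.00 = 2.91 MΩ.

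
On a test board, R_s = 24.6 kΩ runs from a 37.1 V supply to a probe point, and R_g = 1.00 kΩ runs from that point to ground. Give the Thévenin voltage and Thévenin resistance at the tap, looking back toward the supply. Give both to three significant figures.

V_th is the open-circuit tap voltage: 37.1 × 1.00/(24.6 + 1.00) = 1.45 V.
With the supply zeroed, R_s and R_g appear in parallel from the tap: R_th = R_s‖R_g = (24.6 × 1.00)/25.60 = 961 Ω.

V_th = 1.45 V, R_th = 961 Ω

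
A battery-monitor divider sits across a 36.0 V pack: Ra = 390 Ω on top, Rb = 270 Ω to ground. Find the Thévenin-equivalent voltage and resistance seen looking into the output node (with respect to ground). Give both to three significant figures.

V_th is the open-circuit tap voltage: 36.0 × 270/(390 + 270) = 14.7 V.
With the supply zeroed, Ra and Rb appear in parallel from the tap: R_th = Ra‖Rb = (390 × 270)/660.0 = 160 Ω.

V_th = 14.7 V, R_th = 160 Ω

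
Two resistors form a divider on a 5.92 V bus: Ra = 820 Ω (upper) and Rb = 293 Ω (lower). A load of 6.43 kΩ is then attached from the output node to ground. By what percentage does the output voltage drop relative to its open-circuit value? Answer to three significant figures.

The divider's output (Thévenin) resistance is Ra‖Rb = 215.9 Ω.
Fractional drop under load = R_th/(R_th + R_L) = 215.9 / (215.9 + 6430) = 0.03248.
So the output falls by 3.25 %.

3.25 %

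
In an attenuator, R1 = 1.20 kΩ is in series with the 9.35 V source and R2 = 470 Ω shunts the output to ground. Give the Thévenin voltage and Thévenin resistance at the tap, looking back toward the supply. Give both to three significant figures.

V_th = 2.63 V, R_th = 338 Ω

V_th is the open-circuit tap voltage: 9.35 × 470/(1200 + 470) = 2.63 V.
With the supply zeroed, R1 and R2 appear in parallel from the tap: R_th = R1‖R2 = (1200 × 470)/1670 = 338 Ω.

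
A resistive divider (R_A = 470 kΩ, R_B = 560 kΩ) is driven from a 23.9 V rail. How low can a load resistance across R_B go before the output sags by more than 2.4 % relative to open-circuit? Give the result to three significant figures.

R_L(min) ≈ 10.4 MΩ

Output resistance R_th = R_A‖R_B = (470 × 560)/1030 = 255.5 kΩ.
The fractional drop is R_th/(R_th + R_L); requiring this ≤ 0.0240 gives R_L ≥ R_th(1/0.0240 − 1) = 255.5 × 40.67 = 10.4 MΩ.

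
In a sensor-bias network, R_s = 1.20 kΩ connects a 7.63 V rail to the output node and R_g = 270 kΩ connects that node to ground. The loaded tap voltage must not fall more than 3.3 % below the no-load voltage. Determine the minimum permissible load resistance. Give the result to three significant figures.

R_L(min) ≈ 35.0 kΩ

Output resistance R_th = R_s‖R_g = (1.20 × 270)/271.2 = 1.195 kΩ.
The fractional drop is R_th/(R_th + R_L); requiring this ≤ 0.0330 gives R_L ≥ R_th(1/0.0330 − 1) = 1.195 × 29.30 = 35.0 kΩ.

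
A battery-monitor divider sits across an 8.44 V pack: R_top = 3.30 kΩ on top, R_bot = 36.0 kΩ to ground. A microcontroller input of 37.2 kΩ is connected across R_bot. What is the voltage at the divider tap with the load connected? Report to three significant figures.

The load sits in parallel with R_bot: R_bot‖R_L = (36.0 × 37.2) / (36.0 + 37.2) = 18.30 kΩ.
V_out = 8.44 × 18.30 / (3.30 + 18.30) = 8.44 × 18.30/21.60 = 7.15 V.

V_out ≈ 7.15 V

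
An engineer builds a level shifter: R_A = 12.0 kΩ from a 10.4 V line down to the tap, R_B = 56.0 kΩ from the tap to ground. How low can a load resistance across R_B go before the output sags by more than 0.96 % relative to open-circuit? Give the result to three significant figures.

R_L(min) ≈ 1.02 MΩ

Output resistance R_th = R_A‖R_B = (12.0 × 56.0)/68.00 = 9.882 kΩ.
The fractional drop is R_th/(R_th + R_L); requiring this ≤ 0.00960 gives R_L ≥ R_th(1/0.00960 − 1) = 9.882 × 103.2 = 1.02 MΩ.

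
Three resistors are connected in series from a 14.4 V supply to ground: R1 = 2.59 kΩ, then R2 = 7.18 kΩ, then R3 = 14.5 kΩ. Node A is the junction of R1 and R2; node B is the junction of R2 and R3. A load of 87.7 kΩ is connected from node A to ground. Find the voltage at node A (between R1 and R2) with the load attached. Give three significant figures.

Below node A the series string R2+R3 = 21.68 kΩ sits in parallel with the 87.7 kΩ load: 17.38 kΩ.
V_A = 14.4 × 17.38/(2.59 + 17.38) = 12.5 V.

V ≈ 12.5 V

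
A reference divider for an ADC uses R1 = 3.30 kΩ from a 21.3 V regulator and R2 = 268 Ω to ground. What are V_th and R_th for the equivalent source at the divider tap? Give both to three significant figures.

V_th is the open-circuit tap voltage: 21.3 × 268/(3300 + 268) = 1.60 V.
With the supply zeroed, R1 and R2 appear in parallel from the tap: R_th = R1‖R2 = (3300 × 268)/3568 = 248 Ω.

V_th = 1.60 V, R_th = 248 Ω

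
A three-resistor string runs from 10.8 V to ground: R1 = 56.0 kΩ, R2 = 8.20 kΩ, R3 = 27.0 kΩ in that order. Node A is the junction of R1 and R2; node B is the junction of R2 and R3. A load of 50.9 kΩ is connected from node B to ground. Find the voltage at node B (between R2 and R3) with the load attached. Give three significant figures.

At node B, R3 is in parallel with the load: R3‖R_L = 17.64 kΩ.
Below node A the resistance is R2 + (R3‖R_L) = 25.84 kΩ, so V_A = 10.8 × 25.84/81.84 = 3.410 V.
Then V_B = V_A × (R3‖R_L)/(R2 + R3‖R_L) = 3.410 × 17.64/25.84 = 2.33 V.

V ≈ 2.33 V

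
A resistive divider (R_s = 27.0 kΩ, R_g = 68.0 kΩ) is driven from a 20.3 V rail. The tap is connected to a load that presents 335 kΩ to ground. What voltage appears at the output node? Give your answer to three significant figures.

V_out ≈ 13.7 V

The load sits in parallel with R_g: R_g‖R_L = (68.0 × 335) / (68.0 + 335) = 56.53 kΩ.
V_out = 20.3 × 56.53 / (27.0 + 56.53) = 20.3 × 56.53/83.53 = 13.7 V.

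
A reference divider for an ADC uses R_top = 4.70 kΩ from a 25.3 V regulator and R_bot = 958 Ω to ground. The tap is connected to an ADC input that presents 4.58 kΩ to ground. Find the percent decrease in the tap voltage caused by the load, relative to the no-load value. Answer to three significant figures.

14.8 %

The divider's output (Thévenin) resistance is R_top‖R_bot = 795.8 Ω.
Fractional drop under load = R_th/(R_th + R_L) = 795.8 / (795.8 + 4580) = 0.1480.
So the output falls by 14.8 %.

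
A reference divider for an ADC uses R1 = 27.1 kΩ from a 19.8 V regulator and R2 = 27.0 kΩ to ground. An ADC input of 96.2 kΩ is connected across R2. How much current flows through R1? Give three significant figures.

R2‖R_L = 21.08 kΩ, so the source sees R1 + R2‖R_L = 48.18 kΩ.
I = 19.8 V / 48.18 kΩ = 0.411 mA.

I ≈ 0.411 mA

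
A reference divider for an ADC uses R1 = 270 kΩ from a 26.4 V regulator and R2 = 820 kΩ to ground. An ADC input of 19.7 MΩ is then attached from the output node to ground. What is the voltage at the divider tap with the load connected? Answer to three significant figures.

The load sits in parallel with R2: R2‖R_L = (820 × 19700) / (820 + 19700) = 787.2 kΩ.
V_out = 26.4 × 787.2 / (270 + 787.2) = 26.4 × 787.2/1057 = 19.7 V.
(Unloaded it would have been 19.9 V.)

V_out ≈ 19.7 V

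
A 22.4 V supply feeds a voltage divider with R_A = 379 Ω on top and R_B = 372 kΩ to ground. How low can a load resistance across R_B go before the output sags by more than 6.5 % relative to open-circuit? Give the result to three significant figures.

R_L(min) ≈ 5.45 kΩ

Output resistance R_th = R_A‖R_B = (379 × 372000)/372400 = 378.6 Ω.
The fractional drop is R_th/(R_th + R_L); requiring this ≤ 0.0650 gives R_L ≥ R_th(1/0.0650 − 1) = 378.6 × 14.38 = 5.45 kΩ.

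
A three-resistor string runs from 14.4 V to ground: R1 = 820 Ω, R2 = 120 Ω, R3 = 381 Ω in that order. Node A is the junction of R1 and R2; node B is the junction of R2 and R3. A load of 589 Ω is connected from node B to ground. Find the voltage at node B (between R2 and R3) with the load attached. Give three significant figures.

V ≈ 2.84 V

At node B, R3 is in parallel with the load: R3‖R_L = 231.3 Ω.
Below node A the resistance is R2 + (R3‖R_L) = 351.3 Ω, so V_A = 14.4 × 351.3/1171 = 4.319 V.
Then V_B = V_A × (R3‖R_L)/(R2 + R3‖R_L) = 4.319 × 231.3/351.3 = 2.84 V.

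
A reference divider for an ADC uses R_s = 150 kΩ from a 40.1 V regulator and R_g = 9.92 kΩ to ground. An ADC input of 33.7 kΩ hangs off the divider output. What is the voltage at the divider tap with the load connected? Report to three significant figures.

V_out ≈ 1.95 V

The load sits in parallel with R_g: R_g‖R_L = (9.92 × 33.7) / (9.92 + 33.7) = 7.664 kΩ.
V_out = 40.1 × 7.664 / (150 + 7.664) = 40.1 × 7.664/157.7 = 1.95 V.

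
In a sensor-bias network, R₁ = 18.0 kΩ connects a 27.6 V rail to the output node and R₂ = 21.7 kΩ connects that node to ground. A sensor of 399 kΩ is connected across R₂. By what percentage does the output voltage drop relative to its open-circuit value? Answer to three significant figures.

The divider's output (Thévenin) resistance is R₁‖R₂ = 9.839 kΩ.
Fractional drop under load = R_th/(R_th + R_L) = 9.839 / (9.839 + 399) = 0.02407.
So the output falls by 2.41 %.

2.41 %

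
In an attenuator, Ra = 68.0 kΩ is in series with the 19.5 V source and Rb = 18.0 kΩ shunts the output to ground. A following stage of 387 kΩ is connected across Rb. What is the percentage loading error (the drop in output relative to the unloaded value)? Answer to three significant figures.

The divider's output (Thévenin) resistance is Ra‖Rb = 14.23 kΩ.
Fractional drop under load = R_th/(R_th + R_L) = 14.23 / (14.23 + 387) = 0.03547.
So the output falls by 3.55 %.

3.55 %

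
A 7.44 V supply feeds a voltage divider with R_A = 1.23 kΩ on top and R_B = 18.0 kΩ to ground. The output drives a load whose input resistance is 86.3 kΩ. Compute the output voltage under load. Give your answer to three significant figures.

V_out ≈ 6.87 V

The load sits in parallel with R_B: R_B‖R_L = (18.0 × 86.3) / (18.0 + 86.3) = 14.89 kΩ.
V_out = 7.44 × 14.89 / (1.23 + 14.89) = 7.44 × 14.89/16.12 = 6.87 V.
(Unloaded it would have been 6.96 V.)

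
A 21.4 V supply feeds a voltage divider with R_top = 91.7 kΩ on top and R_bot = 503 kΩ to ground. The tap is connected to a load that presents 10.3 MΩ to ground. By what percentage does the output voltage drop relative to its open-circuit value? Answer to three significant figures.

The divider's output (Thévenin) resistance is R_top‖R_bot = 77.56 kΩ.
Fractional drop under load = R_th/(R_th + R_L) = 77.56 / (77.56 + 10300) = 0.007474.
So the output falls by 0.747 %.

0.747 %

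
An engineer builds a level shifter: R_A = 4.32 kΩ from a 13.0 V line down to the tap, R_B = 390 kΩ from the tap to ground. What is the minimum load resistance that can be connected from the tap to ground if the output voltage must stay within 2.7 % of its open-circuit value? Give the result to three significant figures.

Output resistance R_th = R_A‖R_B = (4.32 × 390)/394.3 = 4.273 kΩ.
The fractional drop is R_th/(R_th + R_L); requiring this ≤ 0.0270 gives R_L ≥ R_th(1/0.0270 − 1) = 4.273 × 36.04 = 154 kΩ.

R_L(min) ≈ 154 kΩ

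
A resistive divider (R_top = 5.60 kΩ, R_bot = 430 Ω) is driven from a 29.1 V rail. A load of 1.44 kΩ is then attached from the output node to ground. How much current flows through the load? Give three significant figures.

R_bot‖R_L = 331.1 Ω; V_out = 29.1 × 331.1/5931 = 1.625 V.
I_L = V_out / R_L = 1.625 / 1.44 kΩ = 1.13 mA.

I_L ≈ 1.13 mA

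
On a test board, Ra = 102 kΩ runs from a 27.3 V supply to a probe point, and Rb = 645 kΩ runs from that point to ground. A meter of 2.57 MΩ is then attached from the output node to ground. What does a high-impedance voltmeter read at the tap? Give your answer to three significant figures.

The load sits in parallel with Rb: Rb‖R_L = (645 × 2570) / (645 + 2570) = 515.6 kΩ.
V_out = 27.3 × 515.6 / (102 + 515.6) = 27.3 × 515.6/617.6 = 22.8 V.

V_out ≈ 22.8 V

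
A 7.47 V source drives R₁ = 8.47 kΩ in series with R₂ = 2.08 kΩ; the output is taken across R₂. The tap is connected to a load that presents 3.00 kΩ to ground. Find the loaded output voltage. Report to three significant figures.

V_out ≈ 0.946 V

The load sits in parallel with R₂: R₂‖R_L = (2.08 × 3.00) / (2.08 + 3.00) = 1.228 kΩ.
V_out = 7.47 × 1.228 / (8.47 + 1.228) = 7.47 × 1.228/9.698 = 0.946 V.
(Unloaded it would have been 1.47 V.)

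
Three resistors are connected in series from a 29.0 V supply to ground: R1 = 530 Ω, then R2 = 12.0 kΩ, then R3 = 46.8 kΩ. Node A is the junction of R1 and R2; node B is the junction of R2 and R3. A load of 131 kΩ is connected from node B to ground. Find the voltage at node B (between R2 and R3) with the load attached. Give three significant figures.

At node B, R3 is in parallel with the load: R3‖R_L = 34480 Ω.
Below node A the resistance is R2 + (R3‖R_L) = 46480 Ω, so V_A = 29.0 × 46480/47010 = 28.67 V.
Then V_B = V_A × (R3‖R_L)/(R2 + R3‖R_L) = 28.67 × 34480/46480 = 21.3 V.

V ≈ 21.3 V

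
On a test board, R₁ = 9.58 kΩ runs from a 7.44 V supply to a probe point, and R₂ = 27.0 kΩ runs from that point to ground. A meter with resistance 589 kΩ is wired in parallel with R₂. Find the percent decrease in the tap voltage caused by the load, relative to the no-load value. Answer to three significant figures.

1.19 %

The divider's output (Thévenin) resistance is R₁‖R₂ = 7.071 kΩ.
Fractional drop under load = R_th/(R_th + R_L) = 7.071 / (7.071 + 589) = 0.01186.
So the output falls by 1.19 %.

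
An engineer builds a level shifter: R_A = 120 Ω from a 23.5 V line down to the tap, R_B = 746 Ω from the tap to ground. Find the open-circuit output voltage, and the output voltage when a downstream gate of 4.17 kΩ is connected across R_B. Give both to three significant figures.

Open-circuit: V = 23.5 × 746/(120 + 746) = 20.2 V.
With the load, R_B becomes R_B‖R_L = 632.8 Ω, so V = 23.5 × 632.8/752.8 = 19.8 V.

Unloaded: 20.2 V; loaded: 19.8 V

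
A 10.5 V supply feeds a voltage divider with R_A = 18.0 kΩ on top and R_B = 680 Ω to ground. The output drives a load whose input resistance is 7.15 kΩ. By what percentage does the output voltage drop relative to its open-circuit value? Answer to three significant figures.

8.39 %

Unloaded V = 10.5 × 680/18680 = 0.38223 V.
Loaded: R_B‖R_L = 620.9 Ω, giving V = 10.5 × 620.9/18620 = 0.35014 V.
Drop = (0.38223 − 0.35014) / 0.38223 = 8.39 %.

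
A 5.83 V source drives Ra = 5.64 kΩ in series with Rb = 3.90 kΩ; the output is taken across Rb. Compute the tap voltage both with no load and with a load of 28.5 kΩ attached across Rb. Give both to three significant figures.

Unloaded: 2.38 V; loaded: 2.20 V

Open-circuit: V = 5.83 × 3.90/(5.64 + 3.90) = 2.38 V.
With the load, Rb becomes Rb‖R_L = 3.431 kΩ, so V = 5.83 × 3.431/9.071 = 2.20 V.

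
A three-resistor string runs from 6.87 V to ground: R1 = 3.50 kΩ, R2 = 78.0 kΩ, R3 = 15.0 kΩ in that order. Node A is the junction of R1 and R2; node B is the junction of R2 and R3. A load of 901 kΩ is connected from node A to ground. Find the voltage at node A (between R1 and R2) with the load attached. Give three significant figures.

Below node A the series string R2+R3 = 93.00 kΩ sits in parallel with the 901 kΩ load: 84.30 kΩ.
V_A = 6.87 × 84.30/(3.50 + 84.30) = 6.60 V.

V ≈ 6.60 V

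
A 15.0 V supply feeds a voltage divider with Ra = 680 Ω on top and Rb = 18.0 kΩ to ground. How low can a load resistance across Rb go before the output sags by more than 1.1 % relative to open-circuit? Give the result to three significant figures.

R_L(min) ≈ 58.9 kΩ

Output resistance R_th = Ra‖Rb = (680 × 18000)/18680 = 655.2 Ω.
The fractional drop is R_th/(R_th + R_L); requiring this ≤ 0.0110 gives R_L ≥ R_th(1/0.0110 − 1) = 655.2 × 89.91 = 58.9 kΩ.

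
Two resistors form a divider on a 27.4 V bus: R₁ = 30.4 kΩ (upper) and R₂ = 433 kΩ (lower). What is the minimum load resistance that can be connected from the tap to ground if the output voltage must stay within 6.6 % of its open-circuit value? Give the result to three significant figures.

R_L(min) ≈ 402 kΩ

Output resistance R_th = R₁‖R₂ = (30.4 × 433)/463.4 = 28.41 kΩ.
The fractional drop is R_th/(R_th + R_L); requiring this ≤ 0.0660 gives R_L ≥ R_th(1/0.0660 − 1) = 28.41 × 14.15 = 402 kΩ.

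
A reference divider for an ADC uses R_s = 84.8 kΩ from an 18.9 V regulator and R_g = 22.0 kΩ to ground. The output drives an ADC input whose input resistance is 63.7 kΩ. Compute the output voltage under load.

The load sits in parallel with R_g: R_g‖R_L = (22.0 × 63.7) / (22.0 + 63.7) = 16.35 kΩ.
V_out = 18.9 × 16.35 / (84.8 + 16.35) = 18.9 × 16.35/101.2 = 3.06 V.

V_out ≈ 3.06 V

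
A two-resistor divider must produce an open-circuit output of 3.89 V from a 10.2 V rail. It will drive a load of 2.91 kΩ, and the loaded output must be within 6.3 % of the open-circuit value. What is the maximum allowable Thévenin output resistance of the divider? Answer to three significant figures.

Loading drop = R_th/(R_th + R_L) ≤ 0.0630, so R_th ≤ R_L · ε/(1−ε) = 2.91 kΩ × 0.0630/0.9370 = 196 Ω.
(Any R1, R2 with R2/(R1+R2) = 0.381 and R1‖R2 ≤ 196 Ω will meet the spec.)

R_th ≤ 196 Ω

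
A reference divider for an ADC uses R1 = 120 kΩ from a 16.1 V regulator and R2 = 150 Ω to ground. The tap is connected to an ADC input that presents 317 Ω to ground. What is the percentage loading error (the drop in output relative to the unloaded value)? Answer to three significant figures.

Unloaded V = 16.1 × 150/120200 = 0.02010 V.
Loaded: R2‖R_L = 101.8 Ω, giving V = 16.1 × 101.8/120100 = 0.01365 V.
Drop = (0.02010 − 0.01365) / 0.02010 = 32.1 %.

32.1 %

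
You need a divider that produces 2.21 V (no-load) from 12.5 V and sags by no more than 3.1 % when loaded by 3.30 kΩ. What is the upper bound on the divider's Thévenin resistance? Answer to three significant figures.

Loading drop = R_th/(R_th + R_L) ≤ 0.0310, so R_th ≤ R_L · ε/(1−ε) = 3.30 kΩ × 0.0310/0.9690 = 106 Ω.
(Any R1, R2 with R2/(R1+R2) = 0.177 and R1‖R2 ≤ 106 Ω will meet the spec.)

R_th ≤ 106 Ω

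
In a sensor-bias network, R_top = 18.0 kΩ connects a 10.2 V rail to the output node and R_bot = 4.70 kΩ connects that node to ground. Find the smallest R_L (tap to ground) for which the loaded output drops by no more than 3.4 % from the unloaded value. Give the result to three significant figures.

Output resistance R_th = R_top‖R_bot = (18.0 × 4.70)/22.70 = 3.727 kΩ.
The fractional drop is R_th/(R_th + R_L); requiring this ≤ 0.0340 gives R_L ≥ R_th(1/0.0340 − 1) = 3.727 × 28.41 = 106 kΩ.

R_L(min) ≈ 106 kΩ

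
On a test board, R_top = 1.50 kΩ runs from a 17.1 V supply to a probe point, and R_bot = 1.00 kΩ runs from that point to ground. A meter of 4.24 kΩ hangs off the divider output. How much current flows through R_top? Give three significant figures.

I ≈ 7.41 mA

R_bot‖R_L = 0.8092 kΩ, so the source sees R_top + R_bot‖R_L = 2.309 kΩ.
I = 17.1 V / 2.309 kΩ = 7.41 mA.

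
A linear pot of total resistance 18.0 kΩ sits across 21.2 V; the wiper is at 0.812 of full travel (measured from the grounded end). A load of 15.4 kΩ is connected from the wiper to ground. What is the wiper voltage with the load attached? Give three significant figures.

V ≈ 14.6 V

The wiper splits the pot into (1−α)R = 3.384 kΩ above and αR = 14.62 kΩ below.
Lower section ‖ load = 7.499 kΩ.
V_wiper = 21.2 × 7.499/(3.384 + 7.499) = 14.6 V.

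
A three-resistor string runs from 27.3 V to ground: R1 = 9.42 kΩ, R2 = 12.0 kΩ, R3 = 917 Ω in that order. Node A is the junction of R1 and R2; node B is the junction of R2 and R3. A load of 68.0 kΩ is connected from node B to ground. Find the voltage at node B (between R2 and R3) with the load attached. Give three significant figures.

At node B, R3 is in parallel with the load: R3‖R_L = 904.8 Ω.
Below node A the resistance is R2 + (R3‖R_L) = 12900 Ω, so V_A = 27.3 × 12900/22320 = 15.78 V.
Then V_B = V_A × (R3‖R_L)/(R2 + R3‖R_L) = 15.78 × 904.8/12900 = 1.11 V.

V ≈ 1.11 V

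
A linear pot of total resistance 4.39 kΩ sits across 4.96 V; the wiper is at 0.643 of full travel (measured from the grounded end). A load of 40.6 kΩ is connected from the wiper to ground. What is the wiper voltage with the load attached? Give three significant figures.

V ≈ 3.11 V

The wiper splits the pot into (1−α)R = 1.567 kΩ above and αR = 2.823 kΩ below.
Lower section ‖ load = 2.639 kΩ.
V_wiper = 4.96 × 2.639/(1.567 + 2.639) = 3.11 V.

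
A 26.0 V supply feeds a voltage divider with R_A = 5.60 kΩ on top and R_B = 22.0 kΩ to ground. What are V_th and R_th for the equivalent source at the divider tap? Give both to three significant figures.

V_th = 20.7 V, R_th = 4.46 kΩ

V_th is the open-circuit tap voltage: 26.0 × 22.0/(5.60 + 22.0) = 20.7 V.
With the supply zeroed, R_A and R_B appear in parallel from the tap: R_th = R_A‖R_B = (5.60 × 22.0)/27.60 = 4.46 kΩ.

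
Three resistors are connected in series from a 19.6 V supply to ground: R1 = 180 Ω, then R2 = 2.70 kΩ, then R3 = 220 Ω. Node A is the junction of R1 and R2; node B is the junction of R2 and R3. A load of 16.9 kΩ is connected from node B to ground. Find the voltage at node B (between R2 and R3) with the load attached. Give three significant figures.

At node B, R3 is in parallel with the load: R3‖R_L = 217.2 Ω.
Below node A the resistance is R2 + (R3‖R_L) = 2917 Ω, so V_A = 19.6 × 2917/3097 = 18.46 V.
Then V_B = V_A × (R3‖R_L)/(R2 + R3‖R_L) = 18.46 × 217.2/2917 = 1.37 V.

V ≈ 1.37 V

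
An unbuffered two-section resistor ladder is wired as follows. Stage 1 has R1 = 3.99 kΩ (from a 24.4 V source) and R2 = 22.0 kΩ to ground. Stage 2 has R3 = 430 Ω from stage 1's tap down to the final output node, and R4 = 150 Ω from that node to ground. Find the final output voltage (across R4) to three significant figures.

V_out ≈ 0.783 V

Stage 2 presents R3+R4 = 580.0 Ω as a load on stage 1's tap.
Stage 1's lower leg becomes R2‖(R3+R4) = 565.1 Ω, so V_mid = 24.4 × 565.1/4555 = 3.027 V.
Stage 2 is itself unloaded: V_out = V_mid × R4/(R3+R4) = 3.027 × 150/580.0 = 0.783 V.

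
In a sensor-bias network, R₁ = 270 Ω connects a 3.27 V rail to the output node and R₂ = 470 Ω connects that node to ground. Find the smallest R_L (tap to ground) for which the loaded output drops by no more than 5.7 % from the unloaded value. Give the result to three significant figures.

R_L(min) ≈ 2.84 kΩ

Output resistance R_th = R₁‖R₂ = (270 × 470)/740.0 = 171.5 Ω.
The fractional drop is R_th/(R_th + R_L); requiring this ≤ 0.0570 gives R_L ≥ R_th(1/0.0570 − 1) = 171.5 × 16.54 = 2.84 kΩ.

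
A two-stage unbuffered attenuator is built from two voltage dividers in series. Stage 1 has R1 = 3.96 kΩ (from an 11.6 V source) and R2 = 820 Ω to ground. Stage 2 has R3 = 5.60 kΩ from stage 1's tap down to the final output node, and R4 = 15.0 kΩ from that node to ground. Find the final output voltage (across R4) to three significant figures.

Stage 2 presents R3+R4 = 20600 Ω as a load on stage 1's tap.
Stage 1's lower leg becomes R2‖(R3+R4) = 788.6 Ω, so V_mid = 11.6 × 788.6/4749 = 1.926 V.
Stage 2 is itself unloaded: V_out = V_mid × R4/(R3+R4) = 1.926 × 15000/20600 = 1.40 V.

V_out ≈ 1.40 V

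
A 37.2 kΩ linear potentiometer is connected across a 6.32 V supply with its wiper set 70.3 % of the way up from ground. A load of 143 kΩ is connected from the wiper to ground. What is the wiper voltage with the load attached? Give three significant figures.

The wiper splits the pot into (1−α)R = 11.05 kΩ above and αR = 26.15 kΩ below.
Lower section ‖ load = 22.11 kΩ.
V_wiper = 6.32 × 22.11/(11.05 + 22.11) = 4.21 V.

V ≈ 4.21 V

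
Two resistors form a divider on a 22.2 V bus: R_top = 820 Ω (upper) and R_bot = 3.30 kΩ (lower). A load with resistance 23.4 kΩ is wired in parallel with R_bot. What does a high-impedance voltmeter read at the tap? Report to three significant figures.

The load sits in parallel with R_bot: R_bot‖R_L = (3300 × 23400) / (3300 + 23400) = 2892 Ω.
V_out = 22.2 × 2892 / (820 + 2892) = 22.2 × 2892/3712 = 17.3 V.

V_out ≈ 17.3 V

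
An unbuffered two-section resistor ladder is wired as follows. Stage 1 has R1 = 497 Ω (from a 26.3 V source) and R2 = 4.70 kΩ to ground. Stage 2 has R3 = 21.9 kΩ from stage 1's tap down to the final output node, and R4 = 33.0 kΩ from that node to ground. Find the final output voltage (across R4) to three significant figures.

Stage 2 presents R3+R4 = 54900 Ω as a load on stage 1's tap.
Stage 1's lower leg becomes R2‖(R3+R4) = 4329 Ω, so V_mid = 26.3 × 4329/4826 = 23.59 V.
Stage 2 is itself unloaded: V_out = V_mid × R4/(R3+R4) = 23.59 × 33000/54900 = 14.2 V.

V_out ≈ 14.2 V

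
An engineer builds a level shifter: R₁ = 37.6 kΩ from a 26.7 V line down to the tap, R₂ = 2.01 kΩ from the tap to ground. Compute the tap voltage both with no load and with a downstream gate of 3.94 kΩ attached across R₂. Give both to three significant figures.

Open-circuit: V = 26.7 × 2.01/(37.6 + 2.01) = 1.35 V.
With the load, R₂ becomes R₂‖R_L = 1.331 kΩ, so V = 26.7 × 1.331/38.93 = 0.913 V.

Unloaded: 1.35 V; loaded: 0.913 V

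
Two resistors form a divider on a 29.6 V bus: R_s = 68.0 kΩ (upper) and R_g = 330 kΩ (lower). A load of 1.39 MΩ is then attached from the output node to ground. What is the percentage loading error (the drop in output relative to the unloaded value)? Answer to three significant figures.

The divider's output (Thévenin) resistance is R_s‖R_g = 56.38 kΩ.
Fractional drop under load = R_th/(R_th + R_L) = 56.38 / (56.38 + 1390) = 0.03898.
So the output falls by 3.90 %.

3.90 %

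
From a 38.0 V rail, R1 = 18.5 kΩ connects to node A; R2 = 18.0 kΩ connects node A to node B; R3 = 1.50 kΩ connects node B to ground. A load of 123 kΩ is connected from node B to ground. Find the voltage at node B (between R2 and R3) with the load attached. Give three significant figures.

At node B, R3 is in parallel with the load: R3‖R_L = 1.482 kΩ.
Below node A the resistance is R2 + (R3‖R_L) = 19.48 kΩ, so V_A = 38.0 × 19.48/37.98 = 19.49 V.
Then V_B = V_A × (R3‖R_L)/(R2 + R3‖R_L) = 19.49 × 1.482/19.48 = 1.48 V.

V ≈ 1.48 V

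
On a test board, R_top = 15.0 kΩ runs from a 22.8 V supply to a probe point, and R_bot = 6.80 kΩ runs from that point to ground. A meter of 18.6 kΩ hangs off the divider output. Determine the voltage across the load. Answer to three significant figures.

The load sits in parallel with R_bot: R_bot‖R_L = (6.80 × 18.6) / (6.80 + 18.6) = 4.980 kΩ.
V_out = 22.8 × 4.980 / (15.0 + 4.980) = 22.8 × 4.980/19.98 = 5.68 V.
(Unloaded it would have been 7.11 V.)

V_out ≈ 5.68 V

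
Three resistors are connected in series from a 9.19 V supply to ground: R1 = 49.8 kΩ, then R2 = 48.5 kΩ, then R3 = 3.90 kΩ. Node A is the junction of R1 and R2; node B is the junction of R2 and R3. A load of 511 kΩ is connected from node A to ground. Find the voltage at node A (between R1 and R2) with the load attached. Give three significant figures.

Below node A the series string R2+R3 = 52.40 kΩ sits in parallel with the 511 kΩ load: 47.53 kΩ.
V_A = 9.19 × 47.53/(49.8 + 47.53) = 4.49 V.

V ≈ 4.49 V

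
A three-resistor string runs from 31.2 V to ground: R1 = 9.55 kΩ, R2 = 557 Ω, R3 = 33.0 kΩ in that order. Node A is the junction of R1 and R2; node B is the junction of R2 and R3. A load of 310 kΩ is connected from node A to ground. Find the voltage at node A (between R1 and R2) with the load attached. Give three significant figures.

Below node A the series string R2+R3 = 33560 Ω sits in parallel with the 310000 Ω load: 30280 Ω.
V_A = 31.2 × 30280/(9550 + 30280) = 23.7 V.

V ≈ 23.7 V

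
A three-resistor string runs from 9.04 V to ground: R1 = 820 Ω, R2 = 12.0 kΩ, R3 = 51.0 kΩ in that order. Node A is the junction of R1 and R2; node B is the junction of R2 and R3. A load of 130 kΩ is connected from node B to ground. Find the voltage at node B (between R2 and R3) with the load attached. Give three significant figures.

At node B, R3 is in parallel with the load: R3‖R_L = 36630 Ω.
Below node A the resistance is R2 + (R3‖R_L) = 48630 Ω, so V_A = 9.04 × 48630/49450 = 8.890 V.
Then V_B = V_A × (R3‖R_L)/(R2 + R3‖R_L) = 8.890 × 36630/48630 = 6.70 V.

V ≈ 6.70 V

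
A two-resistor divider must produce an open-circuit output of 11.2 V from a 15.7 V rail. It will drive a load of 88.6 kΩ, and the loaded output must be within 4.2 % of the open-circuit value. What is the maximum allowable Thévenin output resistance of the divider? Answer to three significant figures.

R_th ≤ 3.88 kΩ

Loading drop = R_th/(R_th + R_L) ≤ 0.0420, so R_th ≤ R_L · ε/(1−ε) = 88.6 kΩ × 0.0420/0.9580 = 3.88 kΩ.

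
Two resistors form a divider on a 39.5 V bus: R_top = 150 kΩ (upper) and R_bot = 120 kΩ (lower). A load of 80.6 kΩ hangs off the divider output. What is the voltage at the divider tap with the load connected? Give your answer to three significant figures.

V_out ≈ 9.61 V

The load sits in parallel with R_bot: R_bot‖R_L = (120 × 80.6) / (120 + 80.6) = 48.22 kΩ.
V_out = 39.5 × 48.22 / (150 + 48.22) = 39.5 × 48.22/198.2 = 9.61 V.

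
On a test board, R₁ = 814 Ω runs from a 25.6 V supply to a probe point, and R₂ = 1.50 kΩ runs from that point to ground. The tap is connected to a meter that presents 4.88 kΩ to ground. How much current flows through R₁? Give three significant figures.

I ≈ 13.1 mA

R₂‖R_L = 1147 Ω, so the source sees R₁ + R₂‖R_L = 1961 Ω.
I = 25.6 V / 1961 Ω = 13.1 mA.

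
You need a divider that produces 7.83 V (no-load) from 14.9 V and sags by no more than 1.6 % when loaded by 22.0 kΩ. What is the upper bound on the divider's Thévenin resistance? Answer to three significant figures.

Loading drop = R_th/(R_th + R_L) ≤ 0.0160, so R_th ≤ R_L · ε/(1−ε) = 22.0 kΩ × 0.0160/0.9840 = 358 Ω.

R_th ≤ 358 Ω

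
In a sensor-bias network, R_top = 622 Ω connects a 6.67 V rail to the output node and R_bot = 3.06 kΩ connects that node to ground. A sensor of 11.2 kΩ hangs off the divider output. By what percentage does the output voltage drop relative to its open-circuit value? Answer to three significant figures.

4.41 %

The divider's output (Thévenin) resistance is R_top‖R_bot = 516.9 Ω.
Fractional drop under load = R_th/(R_th + R_L) = 516.9 / (516.9 + 11200) = 0.04412.
So the output falls by 4.41 %.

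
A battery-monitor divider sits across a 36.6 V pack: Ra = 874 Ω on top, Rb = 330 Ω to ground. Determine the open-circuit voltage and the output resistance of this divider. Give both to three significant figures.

V_th is the open-circuit tap voltage: 36.6 × 330/(874 + 330) = 10.0 V.
With the supply zeroed, Ra and Rb appear in parallel from the tap: R_th = Ra‖Rb = (874 × 330)/1204 = 240 Ω.

V_th = 10.0 V, R_th = 240 Ω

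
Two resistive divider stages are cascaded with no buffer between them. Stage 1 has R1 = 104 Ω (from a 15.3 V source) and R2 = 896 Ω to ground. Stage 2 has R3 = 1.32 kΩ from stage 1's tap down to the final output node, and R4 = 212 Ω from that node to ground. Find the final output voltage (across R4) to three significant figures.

V_out ≈ 1.79 V

Stage 2 presents R3+R4 = 1532 Ω as a load on stage 1's tap.
Stage 1's lower leg becomes R2‖(R3+R4) = 565.4 Ω, so V_mid = 15.3 × 565.4/669.4 = 12.92 V.
Stage 2 is itself unloaded: V_out = V_mid × R4/(R3+R4) = 12.92 × 212/1532 = 1.79 V.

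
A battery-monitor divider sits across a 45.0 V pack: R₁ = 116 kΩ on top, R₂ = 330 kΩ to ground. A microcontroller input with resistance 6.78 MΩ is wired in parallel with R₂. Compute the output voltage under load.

V_out ≈ 32.9 V

The load sits in parallel with R₂: R₂‖R_L = (330 × 6780) / (330 + 6780) = 314.7 kΩ.
V_out = 45.0 × 314.7 / (116 + 314.7) = 45.0 × 314.7/430.7 = 32.9 V.
(Unloaded it would have been 33.3 V.)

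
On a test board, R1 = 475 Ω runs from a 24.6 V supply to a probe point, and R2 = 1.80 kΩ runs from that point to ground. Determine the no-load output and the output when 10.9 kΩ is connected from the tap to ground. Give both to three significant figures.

Open-circuit: V = 24.6 × 1800/(475 + 1800) = 19.5 V.
With the load, R2 becomes R2‖R_L = 1545 Ω, so V = 24.6 × 1545/2020 = 18.8 V.

Unloaded: 19.5 V; loaded: 18.8 V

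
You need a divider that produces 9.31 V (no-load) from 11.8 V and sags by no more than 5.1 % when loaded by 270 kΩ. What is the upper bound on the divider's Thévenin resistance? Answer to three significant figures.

R_th ≤ 14.5 kΩ

Loading drop = R_th/(R_th + R_L) ≤ 0.0510, so R_th ≤ R_L · ε/(1−ε) = 270 kΩ × 0.0510/0.9490 = 14.5 kΩ.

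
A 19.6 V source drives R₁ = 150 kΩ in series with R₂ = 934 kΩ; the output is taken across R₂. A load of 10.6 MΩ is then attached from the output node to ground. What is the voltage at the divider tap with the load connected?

The load sits in parallel with R₂: R₂‖R_L = (934 × 10600) / (934 + 10600) = 858.4 kΩ.
V_out = 19.6 × 858.4 / (150 + 858.4) = 19.6 × 858.4/1008 = 16.7 V.
(Unloaded it would have been 16.9 V.)

V_out ≈ 16.7 V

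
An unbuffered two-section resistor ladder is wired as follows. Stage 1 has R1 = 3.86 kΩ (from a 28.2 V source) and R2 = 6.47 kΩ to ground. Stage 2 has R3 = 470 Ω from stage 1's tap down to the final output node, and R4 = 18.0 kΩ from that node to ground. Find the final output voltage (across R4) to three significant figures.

Stage 2 presents R3+R4 = 18470 Ω as a load on stage 1's tap.
Stage 1's lower leg becomes R2‖(R3+R4) = 4792 Ω, so V_mid = 28.2 × 4792/8652 = 15.62 V.
Stage 2 is itself unloaded: V_out = V_mid × R4/(R3+R4) = 15.62 × 18000/18470 = 15.2 V.

V_out ≈ 15.2 V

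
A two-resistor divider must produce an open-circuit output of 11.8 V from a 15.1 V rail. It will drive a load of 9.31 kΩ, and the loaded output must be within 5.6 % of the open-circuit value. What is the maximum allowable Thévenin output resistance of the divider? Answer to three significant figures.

Loading drop = R_th/(R_th + R_L) ≤ 0.0560, so R_th ≤ R_L · ε/(1−ε) = 9.31 kΩ × 0.0560/0.9440 = 552 Ω.
(Any R1, R2 with R2/(R1+R2) = 0.781 and R1‖R2 ≤ 552 Ω will meet the spec.)

R_th ≤ 552 Ω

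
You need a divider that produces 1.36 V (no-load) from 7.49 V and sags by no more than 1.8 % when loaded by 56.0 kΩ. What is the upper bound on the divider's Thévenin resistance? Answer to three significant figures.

R_th ≤ 1.03 kΩ

Loading drop = R_th/(R_th + R_L) ≤ 0.0180, so R_th ≤ R_L · ε/(1−ε) = 56.0 kΩ × 0.0180/0.9820 = 1.03 kΩ.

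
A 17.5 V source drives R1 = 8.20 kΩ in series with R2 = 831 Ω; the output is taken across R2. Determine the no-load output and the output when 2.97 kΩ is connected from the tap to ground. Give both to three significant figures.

Open-circuit: V = 17.5 × 831/(8200 + 831) = 1.61 V.
With the load, R2 becomes R2‖R_L = 649.3 Ω, so V = 17.5 × 649.3/8849 = 1.28 V.

Unloaded: 1.61 V; loaded: 1.28 V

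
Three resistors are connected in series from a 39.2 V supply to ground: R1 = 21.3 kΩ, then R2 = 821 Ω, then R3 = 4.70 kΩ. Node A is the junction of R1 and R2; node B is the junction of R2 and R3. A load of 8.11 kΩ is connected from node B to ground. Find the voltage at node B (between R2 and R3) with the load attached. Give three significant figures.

At node B, R3 is in parallel with the load: R3‖R_L = 2976 Ω.
Below node A the resistance is R2 + (R3‖R_L) = 3797 Ω, so V_A = 39.2 × 3797/25100 = 5.930 V.
Then V_B = V_A × (R3‖R_L)/(R2 + R3‖R_L) = 5.930 × 2976/3797 = 4.65 V.

V ≈ 4.65 V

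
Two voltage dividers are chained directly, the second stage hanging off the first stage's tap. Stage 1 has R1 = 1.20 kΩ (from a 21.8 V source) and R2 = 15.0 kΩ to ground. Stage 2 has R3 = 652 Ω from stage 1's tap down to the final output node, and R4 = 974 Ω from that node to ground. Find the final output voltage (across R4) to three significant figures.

Stage 2 presents R3+R4 = 1626 Ω as a load on stage 1's tap.
Stage 1's lower leg becomes R2‖(R3+R4) = 1467 Ω, so V_mid = 21.8 × 1467/2667 = 11.99 V.
Stage 2 is itself unloaded: V_out = V_mid × R4/(R3+R4) = 11.99 × 974/1626 = 7.18 V.

V_out ≈ 7.18 V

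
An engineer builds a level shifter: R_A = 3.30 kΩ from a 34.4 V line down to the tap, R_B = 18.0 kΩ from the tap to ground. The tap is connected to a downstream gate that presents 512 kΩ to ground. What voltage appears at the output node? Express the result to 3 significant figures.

The load sits in parallel with R_B: R_B‖R_L = (18.0 × 512) / (18.0 + 512) = 17.39 kΩ.
V_out = 34.4 × 17.39 / (3.30 + 17.39) = 34.4 × 17.39/20.69 = 28.9 V.

V_out ≈ 28.9 V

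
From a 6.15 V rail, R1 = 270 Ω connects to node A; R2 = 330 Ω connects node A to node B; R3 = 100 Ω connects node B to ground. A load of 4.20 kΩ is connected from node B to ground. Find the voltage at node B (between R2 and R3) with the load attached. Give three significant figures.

At node B, R3 is in parallel with the load: R3‖R_L = 97.67 Ω.
Below node A the resistance is R2 + (R3‖R_L) = 427.7 Ω, so V_A = 6.15 × 427.7/697.7 = 3.770 V.
Then V_B = V_A × (R3‖R_L)/(R2 + R3‖R_L) = 3.770 × 97.67/427.7 = 0.861 V.

V ≈ 0.861 V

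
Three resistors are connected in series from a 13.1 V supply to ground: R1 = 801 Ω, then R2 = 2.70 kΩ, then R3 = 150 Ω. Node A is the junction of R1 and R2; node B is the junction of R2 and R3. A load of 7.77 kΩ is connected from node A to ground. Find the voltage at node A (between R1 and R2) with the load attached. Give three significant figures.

Below node A the series string R2+R3 = 2850 Ω sits in parallel with the 7770 Ω load: 2085 Ω.
V_A = 13.1 × 2085/(801 + 2085) = 9.46 V.

V ≈ 9.46 V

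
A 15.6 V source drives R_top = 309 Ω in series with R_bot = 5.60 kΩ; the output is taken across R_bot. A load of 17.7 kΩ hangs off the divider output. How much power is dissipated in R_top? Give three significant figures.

Total resistance from the source is R_top + (R_bot‖R_L) = 4563 Ω, so I = 15.6/4563 Ω = 3.419 mA.
P = I²·R_top = (3.419 mA)² × 309 Ω = 3.61 mW.

P ≈ 3.61 mW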